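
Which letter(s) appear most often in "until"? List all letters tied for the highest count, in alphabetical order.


Word: "until"
Letter counts:
  'i': 1
  'l': 1
  'n': 1
  't': 1
  'u': 1
Maximum count = 1
Most frequent = 'i', 'l', 'n', 't', 'u' (1 time each)


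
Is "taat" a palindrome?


Word: "taat"
Reversed: "taat"
Forward == Backward? taat == taat
Palindrome = Yes


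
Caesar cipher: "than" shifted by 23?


Word: "than"
Shift: 23
Each letter → (letter + shift) mod 26:
  't' (19) + 23 = 16 → 'q'
  'h' (7) + 23 = 4 → 'e'
  'a' (0) + 23 = 23 → 'x'
  'n' (13) + 23 = 10 → 'k'
Result = "qexk"


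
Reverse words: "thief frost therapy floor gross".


Original: "thief frost therapy floor gross"
Words (1..n): thief | frost | therapy | floor | gross
Reversed (n..1): gross | floor | therapy | frost | thief
Result = "gross floor therapy frost thief"


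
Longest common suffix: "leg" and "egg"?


Word 1: "leg"
Word 2: "egg"
Comparing from end:
  Pos -1: 'g' == 'g'
  Pos -2: 'e' != 'g' (stop)
LCS = "g" (length 1)


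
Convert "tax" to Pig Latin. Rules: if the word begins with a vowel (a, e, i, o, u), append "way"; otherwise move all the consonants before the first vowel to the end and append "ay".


Word: "tax"
Starts with consonant(s) → move to end, add 'ay'
Consonant cluster: "t"
Pig Latin = "axtay"


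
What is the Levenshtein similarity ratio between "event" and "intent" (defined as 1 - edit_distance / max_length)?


Word 1: "event" (length 5)
Word 2: "intent" (length 6)
One optimal edit sequence:
  1. insert 'i'  (+1)
  2. substitute 'e' -> 'n'  (+1)
  3. substitute 'v' -> 't'  (+1)
  4. keep 'e'
  5. keep 'n'
  6. keep 't'
Edit distance = 3
Max length = max(5, 6) = 6
Similarity = 1 - 3/6
= 0.5000


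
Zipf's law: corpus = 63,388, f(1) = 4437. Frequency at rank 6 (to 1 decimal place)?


Zipf's law: f(r) = f(1) / r
f(1) = 4437
f(6) = 4437 / 6
= 739.5 occurrences


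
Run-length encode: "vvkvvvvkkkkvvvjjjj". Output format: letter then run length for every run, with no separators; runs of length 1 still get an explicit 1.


String: "vvkvvvvkkkkvvvjjjj"
Scanning for consecutive runs:
  'v' x 2
  'k' x 1
  'v' x 4
  'k' x 4
  'v' x 3
  'j' x 4
RLE = "v2k1v4k4v3j4"


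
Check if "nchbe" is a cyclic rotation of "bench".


Word: "bench", Candidate: "nchbe"
Method: check if candidate is substring of word+word
"benchbench" contains "nchbe"? Yes
Is rotation = Yes


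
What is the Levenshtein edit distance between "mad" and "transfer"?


Word 1: "mad" (length 3)
Word 2: "transfer" (length 8)
One optimal edit sequence (insert/delete/substitute each cost 1):
  1. insert 't'  (+1)
  2. substitute 'm' -> 'r'  (+1)
  3. keep 'a'
  4. insert 'n'  (+1)
  5. insert 's'  (+1)
  6. insert 'f'  (+1)
  7. insert 'e'  (+1)
  8. substitute 'd' -> 'r'  (+1)
Total edit operations: 7
Edit distance = 7


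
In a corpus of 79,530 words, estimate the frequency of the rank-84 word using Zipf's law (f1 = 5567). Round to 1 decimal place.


Zipf's law: f(r) = f(1) / r
f(1) = 5567
f(84) = 5567 / 84
= 66.3 occurrences


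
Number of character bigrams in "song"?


Word: "song" (length 4)
Number of 2-grams = length - 2 + 1 = 4 - 2 + 1
= 3


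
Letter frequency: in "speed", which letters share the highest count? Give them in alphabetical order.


Word: "speed"
Letter counts:
  'd': 1
  'e': 2
  'p': 1
  's': 1
Maximum count = 2
Most frequent = 'e' (2 times each)


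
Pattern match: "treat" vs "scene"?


Pattern of "treat": [0, 1, 2, 3, 0]
Pattern of "scene": [0, 1, 2, 3, 2]
Patterns do not match
Same pattern = No


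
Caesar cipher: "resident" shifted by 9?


Word: "resident"
Shift: 9
Each letter → (letter + shift) mod 26:
  'r' (17) + 9 = 0 → 'a'
  'e' (4) + 9 = 13 → 'n'
  's' (18) + 9 = 1 → 'b'
  'i' (8) + 9 = 17 → 'r'
  'd' (3) + 9 = 12 → 'm'
  'e' (4) + 9 = 13 → 'n'
  'n' (13) + 9 = 22 → 'w'
  't' (19) + 9 = 2 → 'c'
Result = "anbrmnwc"


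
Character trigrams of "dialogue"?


Word: "dialogue" (length 8)
Number of trigrams = 8 - 3 + 1 = 6
  Position 0: "dia"
  Position 1: "ial"
  Position 2: "alo"
  Position 3: "log"
  Position 4: "ogu"
  Position 5: "gue"
Trigrams = "dia", "ial", "alo", "log", "ogu", "gue"


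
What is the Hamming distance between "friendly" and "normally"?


Comparing character by character (same length = 8):
  Pos 0: 'f' vs 'n' !=
  Pos 1: 'r' vs 'o' !=
  Pos 2: 'i' vs 'r' !=
  Pos 3: 'e' vs 'm' !=
  Pos 4: 'n' vs 'a' !=
  Pos 5: 'd' vs 'l' !=
  Pos 6: 'l' vs 'l' =
  Pos 7: 'y' vs 'y' =
Hamming distance = 6


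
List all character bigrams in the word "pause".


Word: "pause" (length 5)
Number of bigrams = 5 - 2 + 1 = 4
  Position 0: "pa"
  Position 1: "au"
  Position 2: "us"
  Position 3: "se"
Bigrams = "pa", "au", "us", "se"


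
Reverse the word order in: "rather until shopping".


Original: "rather until shopping"
Words (1..n): rather | until | shopping
Reversed (n..1): shopping | until | rather
Result = "shopping until rather"


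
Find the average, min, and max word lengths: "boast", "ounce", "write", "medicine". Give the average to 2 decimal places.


Lengths: "boast"=5, "ounce"=5, "write"=5, "medicine"=8
Sum = 23, Count = 4
Average = 23/4 = 5.75
= avg=5.75, min=5, max=8


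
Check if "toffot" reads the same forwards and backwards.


Word: "toffot"
Reversed: "toffot"
Forward == Backward? toffot == toffot
Palindrome = Yes


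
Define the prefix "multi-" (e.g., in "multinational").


Prefix: multi-
Example: multinational (multi- + national)
Meaning = many


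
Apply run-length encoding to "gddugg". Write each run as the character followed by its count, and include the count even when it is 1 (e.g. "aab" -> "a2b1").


String: "gddugg"
Scanning for consecutive runs:
  'g' x 1
  'd' x 2
  'u' x 1
  'g' x 2
RLE = "g1d2u1g2"


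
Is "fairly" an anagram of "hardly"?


Word 1: "hardly" → sorted: adhlry
Word 2: "fairly" → sorted: afilry
Same letters? adhlry != afilry
Anagram = No


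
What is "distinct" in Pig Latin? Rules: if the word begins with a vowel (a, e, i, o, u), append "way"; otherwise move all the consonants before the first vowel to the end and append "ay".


Word: "distinct"
Starts with consonant(s) → move to end, add 'ay'
Consonant cluster: "d"
Pig Latin = "istinctday"


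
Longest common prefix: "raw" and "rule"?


Word 1: "raw"
Word 2: "rule"
Comparing from start:
  Pos 0: 'r' == 'r'
  Pos 1: 'a' != 'u' (stop)
LCP = "r" (length 1)


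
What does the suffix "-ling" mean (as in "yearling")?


Suffix: -ling
Example: yearling (year + -ling)
Meaning = small / young


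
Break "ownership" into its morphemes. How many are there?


Word: "ownership"
Morphemes: own + -er + -ship
Each morpheme carries meaning
= 3 morphemes


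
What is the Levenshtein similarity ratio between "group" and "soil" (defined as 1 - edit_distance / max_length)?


Word 1: "group" (length 5)
Word 2: "soil" (length 4)
One optimal edit sequence:
  1. delete 'g'  (+1)
  2. substitute 'r' -> 's'  (+1)
  3. keep 'o'
  4. substitute 'u' -> 'i'  (+1)
  5. substitute 'p' -> 'l'  (+1)
Edit distance = 4
Max length = max(5, 4) = 5
Similarity = 1 - 4/5
= 0.2000


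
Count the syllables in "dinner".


Word: "dinner"
Syllable breakdown: din | ner
Counting: 2 parts
= 2 syllables


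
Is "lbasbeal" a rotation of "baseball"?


Word: "baseball", Candidate: "lbasbeal"
Method: check if candidate is substring of word+word
"baseballbaseball" contains "lbasbeal"? No
Is rotation = No


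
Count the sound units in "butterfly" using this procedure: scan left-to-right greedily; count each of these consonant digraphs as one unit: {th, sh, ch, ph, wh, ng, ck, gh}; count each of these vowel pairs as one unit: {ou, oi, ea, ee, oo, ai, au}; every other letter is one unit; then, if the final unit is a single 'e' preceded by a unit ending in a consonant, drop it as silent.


Word: "butterfly" (9 letters)
Left-to-right scan:
  [1] 'b' (letter)
  [2] 'u' (letter)
  [3] 't' (letter)
  [4] 't' (letter)
  [5] 'e' (letter)
  [6] 'r' (letter)
  [7] 'f' (letter)
  [8] 'l' (letter)
  [9] 'y' (letter)
Units from scan: 9
Sound units = 9 units


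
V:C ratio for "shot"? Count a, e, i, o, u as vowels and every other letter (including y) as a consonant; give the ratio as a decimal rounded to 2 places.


Word: "shot"
Vowels (a,e,i,o,u): 1
Consonants: 3
Ratio = 1/3
= 0.33


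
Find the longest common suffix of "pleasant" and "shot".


Word 1: "pleasant"
Word 2: "shot"
Comparing from end:
  Pos -1: 't' == 't'
  Pos -2: 'n' != 'o' (stop)
LCS = "t" (length 1)


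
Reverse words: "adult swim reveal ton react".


Original: "adult swim reveal ton react"
Words (1..n): adult | swim | reveal | ton | react
Reversed (n..1): react | ton | reveal | swim | adult
Result = "react ton reveal swim adult"


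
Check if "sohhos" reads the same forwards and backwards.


Word: "sohhos"
Reversed: "sohhos"
Forward == Backward? sohhos == sohhos
Palindrome = Yes


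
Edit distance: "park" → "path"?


Word 1: "park" (length 4)
Word 2: "path" (length 4)
One optimal edit sequence (insert/delete/substitute each cost 1):
  1. keep 'p'
  2. keep 'a'
  3. substitute 'r' -> 't'  (+1)
  4. substitute 'k' -> 'h'  (+1)
Total edit operations: 2
Edit distance = 2


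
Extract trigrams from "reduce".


Word: "reduce" (length 6)
Number of trigrams = 6 - 3 + 1 = 4
  Position 0: "red"
  Position 1: "edu"
  Position 2: "duc"
  Position 3: "uce"
Trigrams = "red", "edu", "duc", "uce"


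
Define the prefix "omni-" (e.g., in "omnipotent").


Prefix: omni-
As in: omnipotent -> omni- + potent
Meaning = all


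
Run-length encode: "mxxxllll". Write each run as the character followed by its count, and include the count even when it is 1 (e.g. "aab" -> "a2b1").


String: "mxxxllll"
Scanning for consecutive runs:
  'm' x 1
  'x' x 3
  'l' x 4
RLE = "m1x3l4"


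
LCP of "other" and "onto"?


Word 1: "other"
Word 2: "onto"
Comparing from start:
  Pos 0: 'o' == 'o'
  Pos 1: 't' != 'n' (stop)
LCP = "o" (length 1)


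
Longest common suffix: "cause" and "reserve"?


Word 1: "cause"
Word 2: "reserve"
Comparing from end:
  Pos -1: 'e' == 'e'
  Pos -2: 's' != 'v' (stop)
LCS = "e" (length 1)


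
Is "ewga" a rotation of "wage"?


Word: "wage", Candidate: "ewga"
Method: check if candidate is substring of word+word
"wagewage" contains "ewga"? No
Is rotation = No


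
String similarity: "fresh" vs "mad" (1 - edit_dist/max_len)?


Word 1: "fresh" (length 5)
Word 2: "mad" (length 3)
One optimal edit sequence:
  1. delete 'f'  (+1)
  2. delete 'r'  (+1)
  3. substitute 'e' -> 'm'  (+1)
  4. substitute 's' -> 'a'  (+1)
  5. substitute 'h' -> 'd'  (+1)
Edit distance = 5
Max length = max(5, 3) = 5
Similarity = 1 - 5/5
= 0.0000


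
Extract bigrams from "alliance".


Word: "alliance" (length 8)
Number of bigrams = 8 - 2 + 1 = 7
  Position 0: "al"
  Position 1: "ll"
  Position 2: "li"
  Position 3: "ia"
  Position 4: "an"
  Position 5: "nc"
  Position 6: "ce"
Bigrams = "al", "ll", "li", "ia", "an", "nc", "ce"


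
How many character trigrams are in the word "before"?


Word: "before" (length 6)
Number of 3-grams = length - 3 + 1 = 6 - 3 + 1
= 4


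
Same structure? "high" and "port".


Pattern of "high": [0, 1, 2, 0]
Pattern of "port": [0, 1, 2, 3]
Patterns do not match
Same pattern = No


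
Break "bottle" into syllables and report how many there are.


Word: "bottle"
Syllable breakdown: bot-tle
Counting: 2 parts
= 2 syllables


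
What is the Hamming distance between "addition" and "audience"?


Comparing character by character (same length = 8):
  Pos 0: 'a' vs 'a' =
  Pos 1: 'd' vs 'u' !=
  Pos 2: 'd' vs 'd' =
  Pos 3: 'i' vs 'i' =
  Pos 4: 't' vs 'e' !=
  Pos 5: 'i' vs 'n' !=
  Pos 6: 'o' vs 'c' !=
  Pos 7: 'n' vs 'e' !=
Hamming distance = 5


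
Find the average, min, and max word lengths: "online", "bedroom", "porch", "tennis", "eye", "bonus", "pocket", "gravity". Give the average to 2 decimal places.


Lengths: "online"=6, "bedroom"=7, "porch"=5, "tennis"=6, "eye"=3, "bonus"=5, "pocket"=6, "gravity"=7
Sum = 45, Count = 8
Average = 45/8 = 5.63
= avg=5.63, min=3, max=7


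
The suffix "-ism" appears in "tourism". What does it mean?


Suffix: -ism
As in: tourism -> tour + -ism
Meaning = belief / practice


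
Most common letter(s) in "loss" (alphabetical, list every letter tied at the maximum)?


Word: "loss"
Letter counts:
  'l': 1
  'o': 1
  's': 2
Maximum count = 2
Most frequent = 's' (2 times each)


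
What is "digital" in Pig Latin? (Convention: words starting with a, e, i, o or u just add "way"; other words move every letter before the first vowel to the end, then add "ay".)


Word: "digital"
Starts with consonant(s) → move to end, add 'ay'
Consonant cluster: "d"
Pig Latin = "igitalday"


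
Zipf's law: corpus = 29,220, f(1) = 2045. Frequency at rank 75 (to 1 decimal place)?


Zipf's law: f(r) = f(1) / r
f(1) = 2045
f(75) = 2045 / 75
= 27.3 occurrences


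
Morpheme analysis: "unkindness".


Word: "unkindness"
Morphemes: un- + kind + -ness
Each morpheme carries meaning
= 3 morphemes


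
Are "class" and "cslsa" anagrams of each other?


Word 1: "class" → sorted: aclss
Word 2: "cslsa" → sorted: aclss
Same letters? aclss == aclss
Anagram = Yes


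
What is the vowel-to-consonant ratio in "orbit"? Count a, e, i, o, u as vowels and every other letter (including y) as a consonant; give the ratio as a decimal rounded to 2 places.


Word: "orbit"
Vowels (a,e,i,o,u): 2
Consonants: 3
Ratio = 2/3
= 0.67


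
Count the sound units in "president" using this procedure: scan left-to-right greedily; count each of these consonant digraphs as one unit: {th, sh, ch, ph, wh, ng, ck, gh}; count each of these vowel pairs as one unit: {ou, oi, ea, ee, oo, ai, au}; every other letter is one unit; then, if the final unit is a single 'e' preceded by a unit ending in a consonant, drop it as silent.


Word: "president" (9 letters)
Left-to-right scan:
  (1) 'p' (letter)
  (2) 'r' (letter)
  (3) 'e' (letter)
  (4) 's' (letter)
  (5) 'i' (letter)
  (6) 'd' (letter)
  (7) 'e' (letter)
  (8) 'n' (letter)
  (9) 't' (letter)
Units from scan: 9
Sound units = 9 units


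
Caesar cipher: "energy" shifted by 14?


Word: "energy"
Shift: 14
Each letter → (letter + shift) mod 26:
  'e' (4) + 14 = 18 → 's'
  'n' (13) + 14 = 1 → 'b'
  'e' (4) + 14 = 18 → 's'
  'r' (17) + 14 = 5 → 'f'
  'g' (6) + 14 = 20 → 'u'
  'y' (24) + 14 = 12 → 'm'
Result = "sbsfum"


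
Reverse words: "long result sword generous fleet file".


Original: "long result sword generous fleet file"
Words (1..n): long | result | sword | generous | fleet | file
Reversed (n..1): file | fleet | generous | sword | result | long
Result = "file fleet generous sword result long"


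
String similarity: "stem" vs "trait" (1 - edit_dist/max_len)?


Word 1: "stem" (length 4)
Word 2: "trait" (length 5)
One optimal edit sequence:
  1. insert 't'  (+1)
  2. substitute 's' -> 'r'  (+1)
  3. substitute 't' -> 'a'  (+1)
  4. substitute 'e' -> 'i'  (+1)
  5. substitute 'm' -> 't'  (+1)
Edit distance = 5
Max length = max(4, 5) = 5
Similarity = 1 - 5/5
= 0.0000


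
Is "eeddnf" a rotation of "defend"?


Word: "defend", Candidate: "eeddnf"
Method: check if candidate is substring of word+word
"defenddefend" contains "eeddnf"? No
Is rotation = No


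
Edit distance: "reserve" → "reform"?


Word 1: "reserve" (length 7)
Word 2: "reform" (length 6)
One optimal edit sequence (insert/delete/substitute each cost 1):
  1. keep 'r'
  2. keep 'e'
  3. substitute 's' -> 'f'  (+1)
  4. substitute 'e' -> 'o'  (+1)
  5. keep 'r'
  6. delete 'v'  (+1)
  7. substitute 'e' -> 'm'  (+1)
Total edit operations: 4
Edit distance = 4


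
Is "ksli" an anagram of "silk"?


Word 1: "silk" → sorted: ikls
Word 2: "ksli" → sorted: ikls
Same letters? ikls == ikls
Anagram = Yes


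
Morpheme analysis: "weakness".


Word: "weakness"
Morphemes: weak / -ness
Each morpheme carries meaning
= 2 morphemes


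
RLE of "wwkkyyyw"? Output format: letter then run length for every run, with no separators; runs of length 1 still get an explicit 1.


String: "wwkkyyyw"
Scanning for consecutive runs:
  'w' x 2
  'k' x 2
  'y' x 3
  'w' x 1
RLE = "w2k2y3w1"


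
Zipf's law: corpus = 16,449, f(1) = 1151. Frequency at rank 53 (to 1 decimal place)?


Zipf's law: f(r) = f(1) / r
f(1) = 1151
f(53) = 1151 / 53
= 21.7 occurrences


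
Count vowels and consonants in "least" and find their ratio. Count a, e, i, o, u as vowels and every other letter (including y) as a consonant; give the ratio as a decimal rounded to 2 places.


Word: "least"
Vowels (a,e,i,o,u): 2
Consonants: 3
Ratio = 2/3
= 0.67


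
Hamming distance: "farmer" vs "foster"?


Comparing character by character (same length = 6):
  Pos 0: 'f' vs 'f' =
  Pos 1: 'a' vs 'o' !=
  Pos 2: 'r' vs 's' !=
  Pos 3: 'm' vs 't' !=
  Pos 4: 'e' vs 'e' =
  Pos 5: 'r' vs 'r' =
Hamming distance = 3


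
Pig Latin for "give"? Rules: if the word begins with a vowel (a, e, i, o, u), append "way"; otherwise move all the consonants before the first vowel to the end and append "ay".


Word: "give"
Starts with consonant(s) → move to end, add 'ay'
Consonant cluster: "g"
Pig Latin = "ivegay"


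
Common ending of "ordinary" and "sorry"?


Word 1: "ordinary"
Word 2: "sorry"
Comparing from end:
  Pos -1: 'y' == 'y'
  Pos -2: 'r' == 'r'
  Pos -3: 'a' != 'r' (stop)
LCS = "ry" (length 2)


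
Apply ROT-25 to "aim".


Word: "aim"
Shift: 25
Each letter → (letter + shift) mod 26:
  'a' (0) + 25 = 25 → 'z'
  'i' (8) + 25 = 7 → 'h'
  'm' (12) + 25 = 11 → 'l'
Result = "zhl"


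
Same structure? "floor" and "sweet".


Pattern of "floor": [0, 1, 2, 2, 3]
Pattern of "sweet": [0, 1, 2, 2, 3]
Patterns match
Same pattern = Yes


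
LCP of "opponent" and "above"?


Word 1: "opponent"
Word 2: "above"
Comparing from start:
  Pos 0: 'o' != 'a' (stop)
LCP = "" (length 0)


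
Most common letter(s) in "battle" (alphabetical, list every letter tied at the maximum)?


Word: "battle"
Letter counts:
  'a': 1
  'b': 1
  'e': 1
  'l': 1
  't': 2
Maximum count = 2
Most frequent = 't' (2 times each)


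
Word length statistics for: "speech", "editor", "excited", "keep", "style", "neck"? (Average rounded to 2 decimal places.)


Lengths: "speech"=6, "editor"=6, "excited"=7, "keep"=4, "style"=5, "neck"=4
Sum = 32, Count = 6
Average = 32/6 = 5.33
= avg=5.33, min=4, max=7


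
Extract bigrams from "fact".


Word: "fact" (length 4)
Number of bigrams = 4 - 2 + 1 = 3
  Position 0: "fa"
  Position 1: "ac"
  Position 2: "ct"
Bigrams = "fa", "ac", "ct"


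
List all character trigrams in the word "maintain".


Word: "maintain" (length 8)
Number of trigrams = 8 - 3 + 1 = 6
  Position 0: "mai"
  Position 1: "ain"
  Position 2: "int"
  Position 3: "nta"
  Position 4: "tai"
  Position 5: "ain"
Trigrams = "mai", "ain", "int", "nta", "tai", "ain"


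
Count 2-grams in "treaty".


Word: "treaty" (length 6)
Number of 2-grams = length - 2 + 1 = 6 - 2 + 1
= 5


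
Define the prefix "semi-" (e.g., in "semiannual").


Prefix: semi-
As in: semiannual -> semi- + annual
Meaning = half


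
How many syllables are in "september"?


Word: "september"
Syllable breakdown: sep / tem / ber
Counting: 3 parts
= 3 syllables


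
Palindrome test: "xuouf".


Word: "xuouf"
Reversed: "fuoux"
Forward == Backward? xuouf != fuoux
Palindrome = No


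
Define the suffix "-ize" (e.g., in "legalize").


Suffix: -ize
Example: legalize = legal + -ize
Meaning = to make


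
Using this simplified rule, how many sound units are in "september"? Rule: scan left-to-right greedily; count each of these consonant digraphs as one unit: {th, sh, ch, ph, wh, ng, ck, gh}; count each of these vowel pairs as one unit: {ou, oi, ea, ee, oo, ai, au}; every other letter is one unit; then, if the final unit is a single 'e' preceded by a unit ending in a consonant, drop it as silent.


Word: "september" (9 letters)
Left-to-right scan:
  1. 's' (letter)
  2. 'e' (letter)
  3. 'p' (letter)
  4. 't' (letter)
  5. 'e' (letter)
  6. 'm' (letter)
  7. 'b' (letter)
  8. 'e' (letter)
  9. 'r' (letter)
Units from scan: 9
Sound units = 9 units


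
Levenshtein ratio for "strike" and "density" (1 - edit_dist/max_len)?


Word 1: "strike" (length 6)
Word 2: "density" (length 7)
One optimal edit sequence:
  1. insert 'd'  (+1)
  2. substitute 's' -> 'e'  (+1)
  3. substitute 't' -> 'n'  (+1)
  4. substitute 'r' -> 's'  (+1)
  5. keep 'i'
  6. substitute 'k' -> 't'  (+1)
  7. substitute 'e' -> 'y'  (+1)
Edit distance = 6
Max length = max(6, 7) = 7
Similarity = 1 - 6/7
= 0.1429


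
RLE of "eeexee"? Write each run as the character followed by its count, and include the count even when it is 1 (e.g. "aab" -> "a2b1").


String: "eeexee"
Scanning for consecutive runs:
  'e' x 3
  'x' x 1
  'e' x 2
RLE = "e3x1e2"


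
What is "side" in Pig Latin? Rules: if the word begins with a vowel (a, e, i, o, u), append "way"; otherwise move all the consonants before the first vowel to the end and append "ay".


Word: "side"
Starts with consonant(s) → move to end, add 'ay'
Consonant cluster: "s"
Pig Latin = "idesay"


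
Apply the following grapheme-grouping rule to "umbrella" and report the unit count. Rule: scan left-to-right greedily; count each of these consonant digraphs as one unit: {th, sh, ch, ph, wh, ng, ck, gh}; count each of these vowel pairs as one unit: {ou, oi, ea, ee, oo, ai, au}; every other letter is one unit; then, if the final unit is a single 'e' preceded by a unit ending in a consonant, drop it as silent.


Word: "umbrella" (8 letters)
Left-to-right scan:
  1. 'u' (letter)
  2. 'm' (letter)
  3. 'b' (letter)
  4. 'r' (letter)
  5. 'e' (letter)
  6. 'l' (letter)
  7. 'l' (letter)
  8. 'a' (letter)
Units from scan: 8
Sound units = 8 units


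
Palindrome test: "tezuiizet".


Word: "tezuiizet"
Reversed: "teziiuzet"
Forward == Backward? tezuiizet != teziiuzet
Palindrome = No


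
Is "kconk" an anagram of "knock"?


Word 1: "knock" → sorted: ckkno
Word 2: "kconk" → sorted: ckkno
Same letters? ckkno == ckkno
Anagram = Yes


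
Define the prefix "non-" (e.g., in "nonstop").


Prefix: non-
As in: nonstop -> non- + stop
Meaning = not


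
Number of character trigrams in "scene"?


Word: "scene" (length 5)
Number of 3-grams = length - 3 + 1 = 5 - 3 + 1
= 3


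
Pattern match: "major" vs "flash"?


Pattern of "major": [0, 1, 2, 3, 4]
Pattern of "flash": [0, 1, 2, 3, 4]
Patterns match
Same pattern = Yes


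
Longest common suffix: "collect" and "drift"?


Word 1: "collect"
Word 2: "drift"
Comparing from end:
  Pos -1: 't' == 't'
  Pos -2: 'c' != 'f' (stop)
LCS = "t" (length 1)


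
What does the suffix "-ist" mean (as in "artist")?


Suffix: -ist
Example: artist (art + -ist)
Meaning = one who practices


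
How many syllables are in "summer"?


Word: "summer"
Syllable breakdown: sum / mer
Counting: 2 parts
= 2 syllables


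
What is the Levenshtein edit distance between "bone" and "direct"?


Word 1: "bone" (length 4)
Word 2: "direct" (length 6)
One optimal edit sequence (insert/delete/substitute each cost 1):
  1. substitute 'b' -> 'd'  (+1)
  2. substitute 'o' -> 'i'  (+1)
  3. substitute 'n' -> 'r'  (+1)
  4. keep 'e'
  5. insert 'c'  (+1)
  6. insert 't'  (+1)
Total edit operations: 5
Edit distance = 5


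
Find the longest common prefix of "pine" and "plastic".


Word 1: "pine"
Word 2: "plastic"
Comparing from start:
  Pos 0: 'p' == 'p'
  Pos 1: 'i' != 'l' (stop)
LCP = "p" (length 1)


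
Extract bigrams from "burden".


Word: "burden" (length 6)
Number of bigrams = 6 - 2 + 1 = 5
  Position 0: "bu"
  Position 1: "ur"
  Position 2: "rd"
  Position 3: "de"
  Position 4: "en"
Bigrams = "bu", "ur", "rd", "de", "en"


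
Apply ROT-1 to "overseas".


Word: "overseas"
Shift: 1
Each letter → (letter + shift) mod 26:
  'o' (14) + 1 = 15 → 'p'
  'v' (21) + 1 = 22 → 'w'
  'e' (4) + 1 = 5 → 'f'
  'r' (17) + 1 = 18 → 's'
  's' (18) + 1 = 19 → 't'
  'e' (4) + 1 = 5 → 'f'
  'a' (0) + 1 = 1 → 'b'
  's' (18) + 1 = 19 → 't'
Result = "pwfstfbt"


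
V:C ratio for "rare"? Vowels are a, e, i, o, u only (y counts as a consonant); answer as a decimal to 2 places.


Word: "rare"
Vowels (a,e,i,o,u): 2
Consonants: 2
Ratio = 2/2
= 1.00


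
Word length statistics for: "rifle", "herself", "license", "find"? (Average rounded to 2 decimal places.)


Lengths: "rifle"=5, "herself"=7, "license"=7, "find"=4
Sum = 23, Count = 4
Average = 23/4 = 5.75
= avg=5.75, min=4, max=7


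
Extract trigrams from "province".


Word: "province" (length 8)
Number of trigrams = 8 - 3 + 1 = 6
  Position 0: "pro"
  Position 1: "rov"
  Position 2: "ovi"
  Position 3: "vin"
  Position 4: "inc"
  Position 5: "nce"
Trigrams = "pro", "rov", "ovi", "vin", "inc", "nce"


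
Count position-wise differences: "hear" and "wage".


Comparing character by character (same length = 4):
  Pos 0: 'h' vs 'w' !=
  Pos 1: 'e' vs 'a' !=
  Pos 2: 'a' vs 'g' !=
  Pos 3: 'r' vs 'e' !=
Hamming distance = 4


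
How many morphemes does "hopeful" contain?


Word: "hopeful"
Morphemes: hope / -ful
Each morpheme carries meaning
= 2 morphemes


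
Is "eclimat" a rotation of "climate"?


Word: "climate", Candidate: "eclimat"
Method: check if candidate is substring of word+word
"climateclimate" contains "eclimat"? Yes
Is rotation = Yes


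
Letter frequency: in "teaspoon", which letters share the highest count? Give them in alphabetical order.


Word: "teaspoon"
Letter counts:
  'a': 1
  'e': 1
  'n': 1
  'o': 2
  'p': 1
  's': 1
  't': 1
Maximum count = 2
Most frequent = 'o' (2 times each)


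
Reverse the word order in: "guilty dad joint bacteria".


Original: "guilty dad joint bacteria"
Words (1..n): guilty | dad | joint | bacteria
Reversed (n..1): bacteria | joint | dad | guilty
Result = "bacteria joint dad guilty"


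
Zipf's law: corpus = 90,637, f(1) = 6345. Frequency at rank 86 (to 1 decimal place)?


Zipf's law: f(r) = f(1) / r
f(1) = 6345
f(86) = 6345 / 86
= 73.8 occurrences


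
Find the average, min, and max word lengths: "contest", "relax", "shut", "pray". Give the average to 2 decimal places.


Lengths: "contest"=7, "relax"=5, "shut"=4, "pray"=4
Sum = 20, Count = 4
Average = 20/4 = 5.00
= avg=5.00, min=4, max=7


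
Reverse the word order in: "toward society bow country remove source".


Original: "toward society bow country remove source"
Words (1..n): toward | society | bow | country | remove | source
Reversed (n..1): source | remove | country | bow | society | toward
Result = "source remove country bow society toward"


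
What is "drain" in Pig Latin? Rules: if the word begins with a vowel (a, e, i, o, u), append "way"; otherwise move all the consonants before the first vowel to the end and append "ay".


Word: "drain"
Starts with consonant(s) → move to end, add 'ay'
Consonant cluster: "dr"
Pig Latin = "aindray"


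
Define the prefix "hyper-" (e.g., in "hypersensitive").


Prefix: hyper-
Example: hypersensitive (hyper- + sensitive)
Meaning = over / excessive


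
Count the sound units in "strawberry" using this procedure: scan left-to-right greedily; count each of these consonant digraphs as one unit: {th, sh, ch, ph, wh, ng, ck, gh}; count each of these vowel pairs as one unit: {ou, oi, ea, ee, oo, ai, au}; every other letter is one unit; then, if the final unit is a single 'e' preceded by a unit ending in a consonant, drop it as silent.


Word: "strawberry" (10 letters)
Left-to-right scan:
  1. 's' (letter)
  2. 't' (letter)
  3. 'r' (letter)
  4. 'a' (letter)
  5. 'w' (letter)
  6. 'b' (letter)
  7. 'e' (letter)
  8. 'r' (letter)
  9. 'r' (letter)
  10. 'y' (letter)
Units from scan: 10
Sound units = 10 units


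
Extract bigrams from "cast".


Word: "cast" (length 4)
Number of bigrams = 4 - 2 + 1 = 3
  Position 0: "ca"
  Position 1: "as"
  Position 2: "st"
Bigrams = "ca", "as", "st"


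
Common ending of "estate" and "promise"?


Word 1: "estate"
Word 2: "promise"
Comparing from end:
  Pos -1: 'e' == 'e'
  Pos -2: 't' != 's' (stop)
LCS = "e" (length 1)


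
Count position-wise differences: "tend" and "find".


Comparing character by character (same length = 4):
  Pos 0: 't' vs 'f' !=
  Pos 1: 'e' vs 'i' !=
  Pos 2: 'n' vs 'n' =
  Pos 3: 'd' vs 'd' =
Hamming distance = 2


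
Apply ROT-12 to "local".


Word: "local"
Shift: 12
Each letter → (letter + shift) mod 26:
  'l' (11) + 12 = 23 → 'x'
  'o' (14) + 12 = 0 → 'a'
  'c' (2) + 12 = 14 → 'o'
  'a' (0) + 12 = 12 → 'm'
  'l' (11) + 12 = 23 → 'x'
Result = "xaomx"


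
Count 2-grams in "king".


Word: "king" (length 4)
Number of 2-grams = length - 2 + 1 = 4 - 2 + 1
= 3


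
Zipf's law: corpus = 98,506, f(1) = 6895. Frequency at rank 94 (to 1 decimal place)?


Zipf's law: f(r) = f(1) / r
f(1) = 6895
f(94) = 6895 / 94
= 73.4 occurrences


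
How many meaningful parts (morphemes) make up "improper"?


Word: "improper"
Morphemes: im- | proper
Each morpheme carries meaning
= 2 morphemes


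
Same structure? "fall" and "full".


Pattern of "fall": [0, 1, 2, 2]
Pattern of "full": [0, 1, 2, 2]
Patterns match
Same pattern = Yes


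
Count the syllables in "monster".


Word: "monster"
Syllable breakdown: mon / ster
Counting: 2 parts
= 2 syllables


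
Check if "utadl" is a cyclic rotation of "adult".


Word: "adult", Candidate: "utadl"
Method: check if candidate is substring of word+word
"adultadult" contains "utadl"? No
Is rotation = No


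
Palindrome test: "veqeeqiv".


Word: "veqeeqiv"
Reversed: "viqeeqev"
Forward == Backward? veqeeqiv != viqeeqev
Palindrome = No


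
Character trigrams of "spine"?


Word: "spine" (length 5)
Number of trigrams = 5 - 3 + 1 = 3
  Position 0: "spi"
  Position 1: "pin"
  Position 2: "ine"
Trigrams = "spi", "pin", "ine"


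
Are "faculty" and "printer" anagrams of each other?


Word 1: "faculty" → sorted: acfltuy
Word 2: "printer" → sorted: einprrt
Same letters? acfltuy != einprrt
Anagram = No


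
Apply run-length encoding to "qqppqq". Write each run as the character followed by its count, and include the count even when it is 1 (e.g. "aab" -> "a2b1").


String: "qqppqq"
Scanning for consecutive runs:
  'q' x 2
  'p' x 2
  'q' x 2
RLE = "q2p2q2"


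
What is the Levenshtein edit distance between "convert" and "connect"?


Word 1: "convert" (length 7)
Word 2: "connect" (length 7)
One optimal edit sequence (insert/delete/substitute each cost 1):
  1. keep 'c'
  2. keep 'o'
  3. keep 'n'
  4. substitute 'v' -> 'n'  (+1)
  5. keep 'e'
  6. substitute 'r' -> 'c'  (+1)
  7. keep 't'
Total edit operations: 2
Edit distance = 2


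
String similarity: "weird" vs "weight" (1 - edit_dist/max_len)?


Word 1: "weird" (length 5)
Word 2: "weight" (length 6)
One optimal edit sequence:
  1. keep 'w'
  2. keep 'e'
  3. keep 'i'
  4. insert 'g'  (+1)
  5. substitute 'r' -> 'h'  (+1)
  6. substitute 'd' -> 't'  (+1)
Edit distance = 3
Max length = max(5, 6) = 6
Similarity = 1 - 3/6
= 0.5000


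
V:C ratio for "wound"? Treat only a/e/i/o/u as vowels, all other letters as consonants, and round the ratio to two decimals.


Word: "wound"
Vowels (a,e,i,o,u): 2
Consonants: 3
Ratio = 2/3
= 0.67


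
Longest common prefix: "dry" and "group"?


Word 1: "dry"
Word 2: "group"
Comparing from start:
  Pos 0: 'd' != 'g' (stop)
LCP = "" (length 0)


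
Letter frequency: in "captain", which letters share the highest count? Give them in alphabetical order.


Word: "captain"
Letter counts:
  'a': 2
  'c': 1
  'i': 1
  'n': 1
  'p': 1
  't': 1
Maximum count = 2
Most frequent = 'a' (2 times each)


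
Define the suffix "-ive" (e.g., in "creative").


Suffix: -ive
As in: creative -> create + -ive, with a spelling change
Meaning = tending to


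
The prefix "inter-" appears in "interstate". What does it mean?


Prefix: inter-
As in: interstate -> inter- + state
Meaning = between


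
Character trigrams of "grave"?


Word: "grave" (length 5)
Number of trigrams = 5 - 3 + 1 = 3
  Position 0: "gra"
  Position 1: "rav"
  Position 2: "ave"
Trigrams = "gra", "rav", "ave"


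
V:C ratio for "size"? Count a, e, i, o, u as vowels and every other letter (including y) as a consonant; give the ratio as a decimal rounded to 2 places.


Word: "size"
Vowels (a,e,i,o,u): 2
Consonants: 2
Ratio = 2/2
= 1.00


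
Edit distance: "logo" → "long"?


Word 1: "logo" (length 4)
Word 2: "long" (length 4)
One optimal edit sequence (insert/delete/substitute each cost 1):
  1. keep 'l'
  2. keep 'o'
  3. substitute 'g' -> 'n'  (+1)
  4. substitute 'o' -> 'g'  (+1)
Total edit operations: 2
Edit distance = 2


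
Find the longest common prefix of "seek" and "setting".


Word 1: "seek"
Word 2: "setting"
Comparing from start:
  Pos 0: 's' == 's'
  Pos 1: 'e' == 'e'
  Pos 2: 'e' != 't' (stop)
LCP = "se" (length 2)


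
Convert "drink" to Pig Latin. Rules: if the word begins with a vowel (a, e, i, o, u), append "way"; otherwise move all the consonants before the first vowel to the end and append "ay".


Word: "drink"
Starts with consonant(s) → move to end, add 'ay'
Consonant cluster: "dr"
Pig Latin = "inkdray"


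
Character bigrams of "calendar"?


Word: "calendar" (length 8)
Number of bigrams = 8 - 2 + 1 = 7
  Position 0: "ca"
  Position 1: "al"
  Position 2: "le"
  Position 3: "en"
  Position 4: "nd"
  Position 5: "da"
  Position 6: "ar"
Bigrams = "ca", "al", "le", "en", "nd", "da", "ar"


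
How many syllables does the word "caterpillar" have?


Word: "caterpillar"
Syllable breakdown: cat / er / pil / lar
Counting: 4 parts
= 4 syllables


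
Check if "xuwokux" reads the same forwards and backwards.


Word: "xuwokux"
Reversed: "xukowux"
Forward == Backward? xuwokux != xukowux
Palindrome = No


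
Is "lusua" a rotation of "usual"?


Word: "usual", Candidate: "lusua"
Method: check if candidate is substring of word+word
"usualusual" contains "lusua"? Yes
Is rotation = Yes


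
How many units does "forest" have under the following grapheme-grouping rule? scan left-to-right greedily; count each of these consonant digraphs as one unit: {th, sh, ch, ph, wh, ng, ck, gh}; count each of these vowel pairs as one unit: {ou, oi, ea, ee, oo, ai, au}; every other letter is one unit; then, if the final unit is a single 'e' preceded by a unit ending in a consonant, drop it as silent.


Word: "forest" (6 letters)
Left-to-right scan:
  [1] 'f' (letter)
  [2] 'o' (letter)
  [3] 'r' (letter)
  [4] 'e' (letter)
  [5] 's' (letter)
  [6] 't' (letter)
Units from scan: 6
Sound units = 6 units


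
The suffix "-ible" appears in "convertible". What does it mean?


Suffix: -ible
Example: convertible = convert + -ible
Meaning = capable of


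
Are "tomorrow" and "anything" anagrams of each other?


Word 1: "tomorrow" → sorted: mooorrtw
Word 2: "anything" → sorted: aghinnty
Same letters? mooorrtw != aghinnty
Anagram = No


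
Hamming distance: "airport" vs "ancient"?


Comparing character by character (same length = 7):
  Pos 0: 'a' vs 'a' =
  Pos 1: 'i' vs 'n' !=
  Pos 2: 'r' vs 'c' !=
  Pos 3: 'p' vs 'i' !=
  Pos 4: 'o' vs 'e' !=
  Pos 5: 'r' vs 'n' !=
  Pos 6: 't' vs 't' =
Hamming distance = 5


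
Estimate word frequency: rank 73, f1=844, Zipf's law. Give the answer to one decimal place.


Zipf's law: f(r) = f(1) / r
f(1) = 844
f(73) = 844 / 73
= 11.6 occurrences


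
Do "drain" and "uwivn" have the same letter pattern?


Pattern of "drain": [0, 1, 2, 3, 4]
Pattern of "uwivn": [0, 1, 2, 3, 4]
Patterns match
Same pattern = Yes


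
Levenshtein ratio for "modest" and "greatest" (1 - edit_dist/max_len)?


Word 1: "modest" (length 6)
Word 2: "greatest" (length 8)
One optimal edit sequence:
  1. insert 'g'  (+1)
  2. insert 'r'  (+1)
  3. substitute 'm' -> 'e'  (+1)
  4. substitute 'o' -> 'a'  (+1)
  5. substitute 'd' -> 't'  (+1)
  6. keep 'e'
  7. keep 's'
  8. keep 't'
Edit distance = 5
Max length = max(6, 8) = 8
Similarity = 1 - 5/8
= 0.3750


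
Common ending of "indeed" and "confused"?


Word 1: "indeed"
Word 2: "confused"
Comparing from end:
  Pos -1: 'd' == 'd'
  Pos -2: 'e' == 'e'
  Pos -3: 'e' != 's' (stop)
LCS = "ed" (length 2)


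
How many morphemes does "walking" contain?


Word: "walking"
Morphemes: walk | -ing
Each morpheme carries meaning
= 2 morphemes


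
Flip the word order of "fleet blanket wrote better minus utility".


Original: "fleet blanket wrote better minus utility"
Words (1..n): fleet | blanket | wrote | better | minus | utility
Reversed (n..1): utility | minus | better | wrote | blanket | fleet
Result = "utility minus better wrote blanket fleet"


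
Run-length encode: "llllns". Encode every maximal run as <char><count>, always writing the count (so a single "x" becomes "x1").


String: "llllns"
Scanning for consecutive runs:
  'l' x 4
  'n' x 1
  's' x 1
RLE = "l4n1s1"


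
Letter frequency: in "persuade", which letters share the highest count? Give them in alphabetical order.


Word: "persuade"
Letter counts:
  'a': 1
  'd': 1
  'e': 2
  'p': 1
  'r': 1
  's': 1
  'u': 1
Maximum count = 2
Most frequent = 'e' (2 times each)


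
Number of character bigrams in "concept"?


Word: "concept" (length 7)
Number of 2-grams = length - 2 + 1 = 7 - 2 + 1
= 6


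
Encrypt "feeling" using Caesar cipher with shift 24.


Word: "feeling"
Shift: 24
Each letter → (letter + shift) mod 26:
  'f' (5) + 24 = 3 → 'd'
  'e' (4) + 24 = 2 → 'c'
  'e' (4) + 24 = 2 → 'c'
  'l' (11) + 24 = 9 → 'j'
  'i' (8) + 24 = 6 → 'g'
  'n' (13) + 24 = 11 → 'l'
  'g' (6) + 24 = 4 → 'e'
Result = "dccjgle"


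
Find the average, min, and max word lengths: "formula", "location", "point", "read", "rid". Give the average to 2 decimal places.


Lengths: "formula"=7, "location"=8, "point"=5, "read"=4, "rid"=3
Sum = 27, Count = 5
Average = 27/5 = 5.40
= avg=5.40, min=3, max=8


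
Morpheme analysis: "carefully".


Word: "carefully"
Morphemes: care / -ful / -ly
Each morpheme carries meaning
= 3 morphemes


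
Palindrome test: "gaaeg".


Word: "gaaeg"
Reversed: "geaag"
Forward == Backward? gaaeg != geaag
Palindrome = No


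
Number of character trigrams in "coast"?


Word: "coast" (length 5)
Number of 3-grams = length - 3 + 1 = 5 - 3 + 1
= 3


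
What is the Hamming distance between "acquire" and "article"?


Comparing character by character (same length = 7):
  Pos 0: 'a' vs 'a' =
  Pos 1: 'c' vs 'r' !=
  Pos 2: 'q' vs 't' !=
  Pos 3: 'u' vs 'i' !=
  Pos 4: 'i' vs 'c' !=
  Pos 5: 'r' vs 'l' !=
  Pos 6: 'e' vs 'e' =
Hamming distance = 5


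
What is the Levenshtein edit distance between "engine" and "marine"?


Word 1: "engine" (length 6)
Word 2: "marine" (length 6)
One optimal edit sequence (insert/delete/substitute each cost 1):
  1. substitute 'e' -> 'm'  (+1)
  2. substitute 'n' -> 'a'  (+1)
  3. substitute 'g' -> 'r'  (+1)
  4. keep 'i'
  5. keep 'n'
  6. keep 'e'
Total edit operations: 3
Edit distance = 3


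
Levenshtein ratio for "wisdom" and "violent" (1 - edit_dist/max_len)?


Word 1: "wisdom" (length 6)
Word 2: "violent" (length 7)
One optimal edit sequence:
  1. substitute 'w' -> 'v'  (+1)
  2. keep 'i'
  3. insert 'o'  (+1)
  4. substitute 's' -> 'l'  (+1)
  5. substitute 'd' -> 'e'  (+1)
  6. substitute 'o' -> 'n'  (+1)
  7. substitute 'm' -> 't'  (+1)
Edit distance = 6
Max length = max(6, 7) = 7
Similarity = 1 - 6/7
= 0.1429
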